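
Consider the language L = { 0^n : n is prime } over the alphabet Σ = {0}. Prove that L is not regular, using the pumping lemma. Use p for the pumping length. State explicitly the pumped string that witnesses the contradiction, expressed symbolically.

Assume L is regular; let p be its pumping constant.
Let q be a prime with q ≥ p+2 (infinitely many primes exist), and take w = 0^q ∈ L with |w| = q ≥ p.
Write w = xyz as guaranteed by the lemma, with |xy| ≤ p and |y| > 0.
Then y = 0^k for some k with 1 ≤ k ≤ p.
Since 1 ≤ k ≤ p, |xz| = q-k. Pump with i = q+1: |xy^{q+1}z| = (q-k)+(q+1)k = q+qk = q(1+k), which is composite (both factors ≥ 2). So xy^{q+1}z = 0^{q(1+k)} ∉ L.
This is a contradiction; hence L is not regular.

0^{q(1+k)}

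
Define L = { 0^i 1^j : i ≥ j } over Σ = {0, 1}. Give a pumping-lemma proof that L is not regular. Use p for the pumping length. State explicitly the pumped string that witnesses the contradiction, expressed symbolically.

Assume L is regular; let p be its pumping constant.
Choose w = 0^p 1^p ∈ L, with |w| = 2p ≥ p.
Write w = xyz as guaranteed by the lemma, with |xy| ≤ p and y is nonempty.
The first p characters of w are 0's, so xy (and hence y) consists only of 0's. Write y = 0^k, 1 ≤ k ≤ p.
Consider xy^0z = xz = 0^{p-k} 1^p. Since k ≥ 1, the 0-count p-k is less than p, so i ≥ j fails; thus xz ∉ L.
This is a contradiction; hence L is not regular.

0^{p-k} 1^p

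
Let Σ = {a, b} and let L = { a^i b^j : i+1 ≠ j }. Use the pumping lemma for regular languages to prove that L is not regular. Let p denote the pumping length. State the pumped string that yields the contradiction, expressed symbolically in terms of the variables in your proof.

a^{p+p!} b^{p+p!+1}

Assume L is regular. Let p be the pumping length given by the pumping lemma.
Choose w = a^p b^{p+p!+1}. Since p ≠ (p+p!+1)-1 = p+p!, w ∈ L; and |w| ≥ p.
Write w = xyz as guaranteed by the lemma, with |xy| ≤ p and y is nonempty.
The first p characters of w are a's, so xy (and hence y) consists only of a's. Write y = a^k, 1 ≤ k ≤ p.
Since 1 ≤ k ≤ p, k divides p!; set t = 1 + p!/k. Then xy^t z has p + (p!/k)·k = p + p! copies of a. Now the a-count is p+p! and (b-count)-1 = (p+p!+1)-1 = p+p!, so i+1 ≠ j fails. So xy^t z = a^{p+p!} b^{p+p!+1} ∉ L.
This contradicts the pumping lemma, so L is not regular.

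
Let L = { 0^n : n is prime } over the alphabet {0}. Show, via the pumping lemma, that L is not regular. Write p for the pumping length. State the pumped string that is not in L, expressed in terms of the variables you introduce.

Suppose for contradiction that L is regular, and let p be the pumping length.
Let q be a prime with q ≥ p+2 (infinitely many primes exist), and take w = 0^q ∈ L with |w| = q ≥ p.
By the pumping lemma, w = xyz with |xy| ≤ p and |y| ≥ 1.
Then y = 0^k for some k with 1 ≤ k ≤ p.
Since 1 ≤ k ≤ p, |xz| = q-k. Pump with i = q+1: |xy^{q+1}z| = (q-k)+(q+1)k = q+qk = q(1+k), which is composite (both factors ≥ 2). So xy^{q+1}z = 0^{q(1+k)} ∉ L.
Contradiction. Therefore L is not regular.

0^{q(1+k)}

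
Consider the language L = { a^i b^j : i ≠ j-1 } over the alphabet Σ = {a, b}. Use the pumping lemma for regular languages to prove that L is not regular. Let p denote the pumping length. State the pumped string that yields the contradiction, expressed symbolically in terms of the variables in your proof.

a^{p+p!} b^{p+p!+1}

Toward a contradiction, assume L is regular with pumping length p.
Choose w = a^p b^{p+p!+1}. Since p ≠ (p+p!+1)-1 = p+p!, w ∈ L; and |w| ≥ p.
Write w = xyz as guaranteed by the lemma, with |xy| ≤ p and y is nonempty.
Because |xy| ≤ p and w begins with p copies of a, we have y = a^k with 1 ≤ k ≤ p.
Since 1 ≤ k ≤ p, k divides p!; set t = 1 + p!/k. Then xy^t z has p + (p!/k)·k = p + p! copies of a. Now the a-count is p+p! and (b-count)-1 = (p+p!+1)-1 = p+p!, so i ≠ j-1 fails. So xy^t z = a^{p+p!} b^{p+p!+1} ∉ L.
This is a contradiction; hence L is not regular.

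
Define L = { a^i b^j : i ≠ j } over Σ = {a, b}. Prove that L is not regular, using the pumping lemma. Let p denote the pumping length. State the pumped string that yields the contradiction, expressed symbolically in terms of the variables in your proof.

Suppose for contradiction that L is regular, and let p be the pumping length.
Choose w = a^p b^{p+p!}. Since p ≠ p+p!, w ∈ L; and |w| ≥ p.
By the pumping lemma, w = xyz with |xy| ≤ p and y is nonempty.
The first p characters of w are a's, so xy (and hence y) consists only of a's. Write y = a^k, 1 ≤ k ≤ p.
Since 1 ≤ k ≤ p, k divides p!; set t = 1 + p!/k. Then xy^t z has p + (p!/k)·k = p + p! copies of a. Now the a-count equals the b-count, so i ≠ j fails. So xy^t z = a^{p+p!} b^{p+p!} ∉ L.
Contradiction. Therefore L is not regular.

a^{p+p!} b^{p+p!}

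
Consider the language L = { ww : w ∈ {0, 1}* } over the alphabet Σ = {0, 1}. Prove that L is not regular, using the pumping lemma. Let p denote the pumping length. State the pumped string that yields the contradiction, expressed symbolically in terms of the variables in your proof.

0^{p+k} 1^p 0^p 1^p

Toward a contradiction, assume L is regular with pumping length p.
Take w = 0^p 1^p 0^p 1^p = uu where u = 0^p1^p; then w ∈ L and |w| = 4p ≥ p.
By the pumping lemma, w = xyz with |xy| ≤ p and y is nonempty.
Because |xy| ≤ p and w begins with p copies of 0, we have y = 0^k with 1 ≤ k ≤ p.
Pump with i = 2: xy^2z = 0^{p+k} 1^p 0^p 1^p, of length 4p+k. Suppose this equals vv. The string starts with 0 and ends with 1, so v does too; thus the boundary between the two copies of v is a 1→0 transition. There is exactly one such transition, at position 2p+k, so |v| = 2p+k and |vv| = 4p+2k ≠ 4p+k since k ≥ 1. So xy^2z ∉ L.
This is a contradiction; hence L is not regular.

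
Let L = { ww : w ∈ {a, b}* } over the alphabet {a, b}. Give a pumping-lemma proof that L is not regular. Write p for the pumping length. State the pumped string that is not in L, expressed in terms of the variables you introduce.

a^{p+k} b^p a^p b^p

Toward a contradiction, assume L is regular with pumping length p.
Take w = a^p b^p a^p b^p = uu where u = a^pb^p; then w ∈ L and |w| = 4p ≥ p.
The pumping lemma gives a decomposition w = xyz where |xy| ≤ p and y is nonempty.
The first p characters of w are a's, so xy (and hence y) consists only of a's. Write y = a^k, 1 ≤ k ≤ p.
Pump with i = 2: xy^2z = a^{p+k} b^p a^p b^p, of length 4p+k. Suppose this equals vv. The string starts with a and ends with b, so v does too; thus the boundary between the two copies of v is a b→a transition. There is exactly one such transition, at position 2p+k, so |v| = 2p+k and |vv| = 4p+2k ≠ 4p+k since k ≥ 1. So xy^2z ∉ L.
Contradiction. Therefore L is not regular.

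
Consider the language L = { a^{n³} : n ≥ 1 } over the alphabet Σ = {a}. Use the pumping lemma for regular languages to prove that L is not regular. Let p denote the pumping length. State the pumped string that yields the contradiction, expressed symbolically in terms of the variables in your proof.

Assume L is regular; let p be its pumping constant.
Take w = a^{p³} ∈ L with |w| = p³ ≥ p.
By the pumping lemma, w = xyz with |xy| ≤ p and |y| ≥ 1.
Then y = a^k for some k with 1 ≤ k ≤ p.
Pump with i = 2: xy^2z = a^{p³+k}. Since 1 ≤ k ≤ p, p³ < p³+k ≤ p³+p < p³+3p²+3p+1 = (p+1)³, so p³+k is not a perfect cube. So xy^2z ∉ L.
Contradiction. Therefore L is not regular.

a^{p³+k}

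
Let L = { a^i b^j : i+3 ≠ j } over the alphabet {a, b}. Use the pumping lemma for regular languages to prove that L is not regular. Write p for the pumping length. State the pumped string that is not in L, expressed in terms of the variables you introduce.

a^{p+p!} b^{p+p!+3}

Suppose for contradiction that L is regular, and let p be the pumping length.
Choose w = a^p b^{p+p!+3}. Since p ≠ (p+p!+3)-3 = p+p!, w ∈ L; and |w| ≥ p.
Write w = xyz as guaranteed by the lemma, with |xy| ≤ p and y is nonempty.
Because |xy| ≤ p and w begins with p copies of a, we have y = a^k with 1 ≤ k ≤ p.
Since 1 ≤ k ≤ p, k divides p!; set t = 1 + p!/k. Then xy^t z has p + (p!/k)·k = p + p! copies of a. Now the a-count is p+p! and (b-count)-3 = (p+p!+3)-3 = p+p!, so i+3 ≠ j fails. So xy^t z = a^{p+p!} b^{p+p!+3} ∉ L.
This is a contradiction; hence L is not regular.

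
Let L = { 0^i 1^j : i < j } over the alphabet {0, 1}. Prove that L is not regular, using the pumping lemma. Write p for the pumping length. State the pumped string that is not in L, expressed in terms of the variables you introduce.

Assume L is regular. Let p be the pumping length given by the pumping lemma.
Choose w = 0^p 1^{p+1} ∈ L, with |w| = 2p+1 ≥ p.
By the pumping lemma, w = xyz with |xy| ≤ p and y is nonempty.
Since the first p symbols of w are all 0's and |xy| ≤ p, y lies entirely in the leading 0-block: y = 0^k for some k with 1 ≤ k ≤ p.
Consider xy^2z = 0^{p+k} 1^{p+1}. Since k ≥ 1, the 0-count p+k is at least p+1, so i < j fails; thus xy^2z ∉ L.
This contradicts the pumping lemma, so L is not regular.

0^{p+k} 1^{p+1}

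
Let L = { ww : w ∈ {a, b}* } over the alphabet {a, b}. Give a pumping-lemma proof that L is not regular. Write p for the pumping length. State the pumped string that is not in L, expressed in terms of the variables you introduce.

a^{p+k} b^p a^p b^p

Suppose for contradiction that L is regular, and let p be the pumping length.
Take w = a^p b^p a^p b^p = uu where u = a^pb^p; then w ∈ L and |w| = 4p ≥ p.
By the pumping lemma, w = xyz with |xy| ≤ p and |y| ≥ 1.
Because |xy| ≤ p and w begins with p copies of a, we have y = a^k with 1 ≤ k ≤ p.
Pump with i = 2: xy^2z = a^{p+k} b^p a^p b^p, of length 4p+k. Suppose this equals vv. The string starts with a and ends with b, so v does too; thus the boundary between the two copies of v is a b→a transition. There is exactly one such transition, at position 2p+k, so |v| = 2p+k and |vv| = 4p+2k ≠ 4p+k since k ≥ 1. So xy^2z ∉ L.
This is a contradiction; hence L is not regular.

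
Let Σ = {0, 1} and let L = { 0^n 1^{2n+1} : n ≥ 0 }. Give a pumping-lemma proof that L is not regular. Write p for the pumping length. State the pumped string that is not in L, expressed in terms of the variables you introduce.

0^{p+k} 1^{2p+1}

Assume L is regular. Let p be the pumping length given by the pumping lemma.
Let w = 0^p 1^{2p+1} ∈ L; note |w| = 3p+1 ≥ p.
By the pumping lemma, w = xyz with |xy| ≤ p and |y| > 0.
The first p characters of w are 0's, so xy (and hence y) consists only of 0's. Write y = 0^k, 1 ≤ k ≤ p.
Pump with i = 2: xy^2z = 0^{p+k} 1^{2p+1}. For this to lie in L we would need 2p+1 = 2(p+k)+1, which forces k = 0. But k ≥ 1, so xy^2z ∉ L.
Contradiction. Therefore L is not regular.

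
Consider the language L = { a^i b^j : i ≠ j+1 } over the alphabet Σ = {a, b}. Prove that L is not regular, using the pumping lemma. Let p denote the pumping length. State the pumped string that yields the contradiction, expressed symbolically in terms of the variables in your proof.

Toward a contradiction, assume L is regular with pumping length p.
Choose w = a^p b^{p+p!-1}. Since p ≠ (p+p!-1)+1 = p+p!, w ∈ L; and |w| ≥ p.
The pumping lemma gives a decomposition w = xyz where |xy| ≤ p and |y| ≥ 1.
Since the first p symbols of w are all a's and |xy| ≤ p, y lies entirely in the leading a-block: y = a^k for some k with 1 ≤ k ≤ p.
Since 1 ≤ k ≤ p, k divides p!; set t = 1 + p!/k. Then xy^t z has p + (p!/k)·k = p + p! copies of a. Now the a-count is p+p! and (b-count)+1 = (p+p!-1)+1 = p+p!, so i ≠ j+1 fails. So xy^t z = a^{p+p!} b^{p+p!-1} ∉ L.
This is a contradiction; hence L is not regular.

a^{p+p!} b^{p+p!-1}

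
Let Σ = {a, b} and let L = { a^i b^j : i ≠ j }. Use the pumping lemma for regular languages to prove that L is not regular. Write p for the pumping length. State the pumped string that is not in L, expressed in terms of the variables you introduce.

a^{p+p!} b^{p+p!}

Assume L is regular. Let p be the pumping length given by the pumping lemma.
Choose w = a^p b^{p+p!}. Since p ≠ p+p!, w ∈ L; and |w| ≥ p.
The pumping lemma gives a decomposition w = xyz where |xy| ≤ p and y is nonempty.
The first p characters of w are a's, so xy (and hence y) consists only of a's. Write y = a^k, 1 ≤ k ≤ p.
Since 1 ≤ k ≤ p, k divides p!; set t = 1 + p!/k. Then xy^t z has p + (p!/k)·k = p + p! copies of a. Now the a-count equals the b-count, so i ≠ j fails. So xy^t z = a^{p+p!} b^{p+p!} ∉ L.
Contradiction. Therefore L is not regular.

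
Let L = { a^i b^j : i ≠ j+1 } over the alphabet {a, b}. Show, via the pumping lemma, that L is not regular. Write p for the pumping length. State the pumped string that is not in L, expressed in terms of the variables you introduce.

a^{p+p!} b^{p+p!-1}

Toward a contradiction, assume L is regular with pumping length p.
Choose w = a^p b^{p+p!-1}. Since p ≠ (p+p!-1)+1 = p+p!, w ∈ L; and |w| ≥ p.
Write w = xyz as guaranteed by the lemma, with |xy| ≤ p and |y| ≥ 1.
The first p characters of w are a's, so xy (and hence y) consists only of a's. Write y = a^k, 1 ≤ k ≤ p.
Since 1 ≤ k ≤ p, k divides p!; set t = 1 + p!/k. Then xy^t z has p + (p!/k)·k = p + p! copies of a. Now the a-count is p+p! and (b-count)+1 = (p+p!-1)+1 = p+p!, so i ≠ j+1 fails. So xy^t z = a^{p+p!} b^{p+p!-1} ∉ L.
This contradicts the pumping lemma, so L is not regular.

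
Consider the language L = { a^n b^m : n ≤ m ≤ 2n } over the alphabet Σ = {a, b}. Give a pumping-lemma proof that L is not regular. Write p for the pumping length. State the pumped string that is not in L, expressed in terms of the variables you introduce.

Toward a contradiction, assume L is regular with pumping length p.
Take w = a^p b^p ∈ L (since p ≤ p ≤ 2p), with |w| = 2p ≥ p.
Write w = xyz as guaranteed by the lemma, with |xy| ≤ p and |y| ≥ 1.
Because |xy| ≤ p and w begins with p copies of a, we have y = a^k with 1 ≤ k ≤ p.
Pump with i = 2: xy^2z = a^{p+k} b^p. Now n = p+k > p = m, so the condition n ≤ m fails. Thus xy^2z ∉ L.
Contradiction. Therefore L is not regular.

a^{p+k} b^p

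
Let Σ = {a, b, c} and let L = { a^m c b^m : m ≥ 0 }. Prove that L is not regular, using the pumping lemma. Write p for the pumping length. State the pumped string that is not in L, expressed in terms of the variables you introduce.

a^{p+k} c b^p

Toward a contradiction, assume L is regular with pumping length p.
Take w = a^p c b^p ∈ L with |w| = 2p+1 ≥ p.
By the pumping lemma, w = xyz with |xy| ≤ p and |y| > 0.
Since the first p symbols of w are all a's and |xy| ≤ p, y lies entirely in the leading a-block: y = a^k for some k with 1 ≤ k ≤ p.
Pump with i = 2: xy^2z = a^{p+k} c b^p, which would require p+k = p. But k ≥ 1, so xy^2z ∉ L.
This contradicts the pumping lemma, so L is not regular.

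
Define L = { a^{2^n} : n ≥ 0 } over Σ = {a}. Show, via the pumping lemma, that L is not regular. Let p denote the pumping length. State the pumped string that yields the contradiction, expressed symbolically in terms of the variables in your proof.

a^{2^p+k}

Assume L is regular; let p be its pumping constant.
Take w = a^{2^p} ∈ L with |w| = 2^p ≥ p.
By the pumping lemma, w = xyz with |xy| ≤ p and |y| ≥ 1.
Then y = a^k for some k with 1 ≤ k ≤ p.
Pump with i = 2: xy^2z = a^{2^p+k}. Since 1 ≤ k ≤ p < 2^p, we have 2^p < 2^p+k < 2^{p+1}, so 2^p+k is not a power of 2. So xy^2z ∉ L.
This contradicts the pumping lemma, so L is not regular.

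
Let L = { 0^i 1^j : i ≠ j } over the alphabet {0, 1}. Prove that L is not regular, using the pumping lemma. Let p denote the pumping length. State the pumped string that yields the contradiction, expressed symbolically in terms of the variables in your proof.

Assume L is regular. Let p be the pumping length given by the pumping lemma.
Choose w = 0^p 1^{p+p!}. Since p ≠ p+p!, w ∈ L; and |w| ≥ p.
Write w = xyz as guaranteed by the lemma, with |xy| ≤ p and y is nonempty.
Because |xy| ≤ p and w begins with p copies of 0, we have y = 0^k with 1 ≤ k ≤ p.
Since 1 ≤ k ≤ p, k divides p!; set t = 1 + p!/k. Then xy^t z has p + (p!/k)·k = p + p! copies of 0. Now the 0-count equals the 1-count, so i ≠ j fails. So xy^t z = 0^{p+p!} 1^{p+p!} ∉ L.
This is a contradiction; hence L is not regular.

0^{p+p!} 1^{p+p!}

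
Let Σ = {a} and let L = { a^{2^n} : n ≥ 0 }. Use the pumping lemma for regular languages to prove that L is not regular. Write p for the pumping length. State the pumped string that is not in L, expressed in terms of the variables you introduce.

a^{2^p+k}

Toward a contradiction, assume L is regular with pumping length p.
Take w = a^{2^p} ∈ L with |w| = 2^p ≥ p.
By the pumping lemma, w = xyz with |xy| ≤ p and y is nonempty.
Then y = a^k for some k with 1 ≤ k ≤ p.
Pump with i = 2: xy^2z = a^{2^p+k}. Since 1 ≤ k ≤ p < 2^p, we have 2^p < 2^p+k < 2^{p+1}, so 2^p+k is not a power of 2. So xy^2z ∉ L.
This is a contradiction; hence L is not regular.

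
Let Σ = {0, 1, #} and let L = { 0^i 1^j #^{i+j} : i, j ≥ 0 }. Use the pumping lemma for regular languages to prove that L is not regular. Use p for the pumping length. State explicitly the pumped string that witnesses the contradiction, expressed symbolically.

0^{p+k} 1^p #^{2p}

Assume L is regular. Let p be the pumping length given by the pumping lemma.
Take w = 0^p 1^p #^{2p} ∈ L (with i=j=p, i+j=2p), |w| = 4p ≥ p.
Write w = xyz as guaranteed by the lemma, with |xy| ≤ p and |y| ≥ 1.
Since the first p symbols of w are all 0's and |xy| ≤ p, y lies entirely in the leading 0-block: y = 0^k for some k with 1 ≤ k ≤ p.
Consider xy^2z = 0^{p+k} 1^p #^{2p}. Now the 0- and 1-counts sum to 2p+k, but the #-count is 2p ≠ 2p+k. So xy^2z ∉ L.
This is a contradiction; hence L is not regular.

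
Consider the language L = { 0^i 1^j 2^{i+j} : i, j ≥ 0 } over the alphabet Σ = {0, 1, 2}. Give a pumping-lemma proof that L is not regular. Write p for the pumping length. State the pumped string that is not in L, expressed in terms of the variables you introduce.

0^{p+k} 1^p 2^{2p}

Assume L is regular. Let p be the pumping length given by the pumping lemma.
Take w = 0^p 1^p 2^{2p} ∈ L (with i=j=p, i+j=2p), |w| = 4p ≥ p.
The pumping lemma gives a decomposition w = xyz where |xy| ≤ p and |y| ≥ 1.
Since the first p symbols of w are all 0's and |xy| ≤ p, y lies entirely in the leading 0-block: y = 0^k for some k with 1 ≤ k ≤ p.
Consider xy^2z = 0^{p+k} 1^p 2^{2p}. Now the 0- and 1-counts sum to 2p+k, but the 2-count is 2p ≠ 2p+k. So xy^2z ∉ L.
Contradiction. Therefore L is not regular.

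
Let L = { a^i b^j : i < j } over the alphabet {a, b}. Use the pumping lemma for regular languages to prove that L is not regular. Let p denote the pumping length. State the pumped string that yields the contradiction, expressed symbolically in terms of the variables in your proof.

a^{p+k} b^{p+1}

Assume L is regular. Let p be the pumping length given by the pumping lemma.
Choose w = a^p b^{p+1} ∈ L, with |w| = 2p+1 ≥ p.
By the pumping lemma, w = xyz with |xy| ≤ p and y is nonempty.
The first p characters of w are a's, so xy (and hence y) consists only of a's. Write y = a^k, 1 ≤ k ≤ p.
Consider xy^2z = a^{p+k} b^{p+1}. Since k ≥ 1, the a-count p+k is at least p+1, so i < j fails; thus xy^2z ∉ L.
This is a contradiction; hence L is not regular.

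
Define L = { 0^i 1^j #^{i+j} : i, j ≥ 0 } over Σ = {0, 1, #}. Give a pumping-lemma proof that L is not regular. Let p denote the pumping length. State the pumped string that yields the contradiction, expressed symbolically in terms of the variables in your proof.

0^{p+k} 1^p #^{2p}

Assume L is regular; let p be its pumping constant.
Take w = 0^p 1^p #^{2p} ∈ L (with i=j=p, i+j=2p), |w| = 4p ≥ p.
By the pumping lemma, w = xyz with |xy| ≤ p and y is nonempty.
Since the first p symbols of w are all 0's and |xy| ≤ p, y lies entirely in the leading 0-block: y = 0^k for some k with 1 ≤ k ≤ p.
Consider xy^2z = 0^{p+k} 1^p #^{2p}. Now the 0- and 1-counts sum to 2p+k, but the #-count is 2p ≠ 2p+k. So xy^2z ∉ L.
This is a contradiction; hence L is not regular.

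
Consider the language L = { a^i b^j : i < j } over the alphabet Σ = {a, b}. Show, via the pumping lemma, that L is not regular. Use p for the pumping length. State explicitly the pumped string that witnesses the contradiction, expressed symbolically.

a^{p+k} b^{p+1}

Assume L is regular. Let p be the pumping length given by the pumping lemma.
Choose w = a^p b^{p+1} ∈ L, with |w| = 2p+1 ≥ p.
By the pumping lemma, w = xyz with |xy| ≤ p and y is nonempty.
Since the first p symbols of w are all a's and |xy| ≤ p, y lies entirely in the leading a-block: y = a^k for some k with 1 ≤ k ≤ p.
Consider xy^2z = a^{p+k} b^{p+1}. Since k ≥ 1, the a-count p+k is at least p+1, so i < j fails; thus xy^2z ∉ L.
This contradicts the pumping lemma, so L is not regular.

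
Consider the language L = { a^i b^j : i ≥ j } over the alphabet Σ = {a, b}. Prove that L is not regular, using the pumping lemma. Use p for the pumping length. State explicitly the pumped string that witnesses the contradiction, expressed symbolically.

a^{p-k} b^p

Assume L is regular. Let p be the pumping length given by the pumping lemma.
Choose w = a^p b^p ∈ L, with |w| = 2p ≥ p.
Write w = xyz as guaranteed by the lemma, with |xy| ≤ p and |y| > 0.
Since the first p symbols of w are all a's and |xy| ≤ p, y lies entirely in the leading a-block: y = a^k for some k with 1 ≤ k ≤ p.
Consider xy^0z = xz = a^{p-k} b^p. Since k ≥ 1, the a-count p-k is less than p, so i ≥ j fails; thus xz ∉ L.
This is a contradiction; hence L is not regular.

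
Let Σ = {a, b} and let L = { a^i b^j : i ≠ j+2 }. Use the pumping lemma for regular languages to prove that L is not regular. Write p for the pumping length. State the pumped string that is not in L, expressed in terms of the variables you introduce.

Assume L is regular. Let p be the pumping length given by the pumping lemma.
Choose w = a^p b^{p+p!-2}. Since p ≠ (p+p!-2)+2 = p+p!, w ∈ L; and |w| ≥ p.
Write w = xyz as guaranteed by the lemma, with |xy| ≤ p and |y| > 0.
Since the first p symbols of w are all a's and |xy| ≤ p, y lies entirely in the leading a-block: y = a^k for some k with 1 ≤ k ≤ p.
Since 1 ≤ k ≤ p, k divides p!; set t = 1 + p!/k. Then xy^t z has p + (p!/k)·k = p + p! copies of a. Now the a-count is p+p! and (b-count)+2 = (p+p!-2)+2 = p+p!, so i ≠ j+2 fails. So xy^t z = a^{p+p!} b^{p+p!-2} ∉ L.
This contradicts the pumping lemma, so L is not regular.

a^{p+p!} b^{p+p!-2}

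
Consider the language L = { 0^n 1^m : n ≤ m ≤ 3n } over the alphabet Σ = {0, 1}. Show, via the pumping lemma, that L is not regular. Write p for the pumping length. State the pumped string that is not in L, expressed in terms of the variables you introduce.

0^{p+k} 1^p

Assume L is regular. Let p be the pumping length given by the pumping lemma.
Take w = 0^p 1^p ∈ L (since p ≤ p ≤ 3p), with |w| = 2p ≥ p.
The pumping lemma gives a decomposition w = xyz where |xy| ≤ p and |y| ≥ 1.
Because |xy| ≤ p and w begins with p copies of 0, we have y = 0^k with 1 ≤ k ≤ p.
Pump with i = 2: xy^2z = 0^{p+k} 1^p. Now n = p+k > p = m, so the condition n ≤ m fails. Thus xy^2z ∉ L.
This contradicts the pumping lemma, so L is not regular.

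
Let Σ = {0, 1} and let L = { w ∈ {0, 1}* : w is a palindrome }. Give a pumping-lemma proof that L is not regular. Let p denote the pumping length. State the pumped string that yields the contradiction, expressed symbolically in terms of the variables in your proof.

0^{p+k} 1 0^p

Assume L is regular; let p be its pumping constant.
Take w = 0^p 1 0^p, a palindrome of length 2p+1 ≥ p.
By the pumping lemma, w = xyz with |xy| ≤ p and |y| ≥ 1.
Because |xy| ≤ p and w begins with p copies of 0, we have y = 0^k with 1 ≤ k ≤ p.
Pump with i = 2: xy^2z = 0^{p+k} 1 0^p. Its reverse is 0^p 1 0^{p+k}, which differs from xy^2z since k ≥ 1. So xy^2z is not a palindrome and xy^2z ∉ L.
This is a contradiction; hence L is not regular.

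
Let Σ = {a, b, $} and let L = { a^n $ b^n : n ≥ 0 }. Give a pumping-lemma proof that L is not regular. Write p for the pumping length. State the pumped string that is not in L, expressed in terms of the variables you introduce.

a^{p+k} $ b^p

Suppose for contradiction that L is regular, and let p be the pumping length.
Take w = a^p $ b^p ∈ L with |w| = 2p+1 ≥ p.
By the pumping lemma, w = xyz with |xy| ≤ p and y is nonempty.
Because |xy| ≤ p and w begins with p copies of a, we have y = a^k with 1 ≤ k ≤ p.
Pump with i = 2: xy^2z = a^{p+k} $ b^p, which would require p+k = p. But k ≥ 1, so xy^2z ∉ L.
This is a contradiction; hence L is not regular.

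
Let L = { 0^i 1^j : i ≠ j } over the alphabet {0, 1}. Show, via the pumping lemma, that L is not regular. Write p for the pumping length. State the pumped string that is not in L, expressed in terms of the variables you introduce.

0^{p+p!} 1^{p+p!}

Suppose for contradiction that L is regular, and let p be the pumping length.
Choose w = 0^p 1^{p+p!}. Since p ≠ p+p!, w ∈ L; and |w| ≥ p.
By the pumping lemma, w = xyz with |xy| ≤ p and y is nonempty.
Because |xy| ≤ p and w begins with p copies of 0, we have y = 0^k with 1 ≤ k ≤ p.
Since 1 ≤ k ≤ p, k divides p!; set t = 1 + p!/k. Then xy^t z has p + (p!/k)·k = p + p! copies of 0. Now the 0-count equals the 1-count, so i ≠ j fails. So xy^t z = 0^{p+p!} 1^{p+p!} ∉ L.
Contradiction. Therefore L is not regular.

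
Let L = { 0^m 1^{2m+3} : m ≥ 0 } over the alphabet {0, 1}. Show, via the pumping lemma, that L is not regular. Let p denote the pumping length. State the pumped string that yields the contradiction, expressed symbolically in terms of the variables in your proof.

Suppose for contradiction that L is regular, and let p be the pumping length.
Choose w = 0^p 1^{2p+3}, which is in L with |w| = 3p+3 ≥ p.
Write w = xyz as guaranteed by the lemma, with |xy| ≤ p and |y| > 0.
Since the first p symbols of w are all 0's and |xy| ≤ p, y lies entirely in the leading 0-block: y = 0^k for some k with 1 ≤ k ≤ p.
Pump with i = 2: xy^2z = 0^{p+k} 1^{2p+3}. For this to lie in L we would need 2p+3 = 2(p+k)+3, which forces k = 0. But k ≥ 1, so xy^2z ∉ L.
This is a contradiction; hence L is not regular.

0^{p+k} 1^{2p+3}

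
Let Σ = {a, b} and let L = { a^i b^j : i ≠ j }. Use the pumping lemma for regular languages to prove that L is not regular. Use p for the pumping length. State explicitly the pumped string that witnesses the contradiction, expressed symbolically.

Assume L is regular. Let p be the pumping length given by the pumping lemma.
Choose w = a^p b^{p+p!}. Since p ≠ p+p!, w ∈ L; and |w| ≥ p.
By the pumping lemma, w = xyz with |xy| ≤ p and y is nonempty.
The first p characters of w are a's, so xy (and hence y) consists only of a's. Write y = a^k, 1 ≤ k ≤ p.
Since 1 ≤ k ≤ p, k divides p!; set t = 1 + p!/k. Then xy^t z has p + (p!/k)·k = p + p! copies of a. Now the a-count equals the b-count, so i ≠ j fails. So xy^t z = a^{p+p!} b^{p+p!} ∉ L.
This contradicts the pumping lemma, so L is not regular.

a^{p+p!} b^{p+p!}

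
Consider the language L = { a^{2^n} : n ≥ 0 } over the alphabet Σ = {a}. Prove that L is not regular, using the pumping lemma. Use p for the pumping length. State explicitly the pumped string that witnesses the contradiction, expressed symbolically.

a^{2^p+k}

Assume L is regular. Let p be the pumping length given by the pumping lemma.
Take w = a^{2^p} ∈ L with |w| = 2^p ≥ p.
The pumping lemma gives a decomposition w = xyz where |xy| ≤ p and |y| ≥ 1.
Then y = a^k for some k with 1 ≤ k ≤ p.
Pump with i = 2: xy^2z = a^{2^p+k}. Since 1 ≤ k ≤ p < 2^p, we have 2^p < 2^p+k < 2^{p+1}, so 2^p+k is not a power of 2. So xy^2z ∉ L.
Contradiction. Therefore L is not regular.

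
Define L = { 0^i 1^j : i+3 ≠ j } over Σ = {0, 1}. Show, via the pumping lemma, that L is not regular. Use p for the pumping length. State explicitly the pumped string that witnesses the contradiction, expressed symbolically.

0^{p+p!} 1^{p+p!+3}

Toward a contradiction, assume L is regular with pumping length p.
Choose w = 0^p 1^{p+p!+3}. Since p ≠ (p+p!+3)-3 = p+p!, w ∈ L; and |w| ≥ p.
By the pumping lemma, w = xyz with |xy| ≤ p and |y| ≥ 1.
The first p characters of w are 0's, so xy (and hence y) consists only of 0's. Write y = 0^k, 1 ≤ k ≤ p.
Since 1 ≤ k ≤ p, k divides p!; set t = 1 + p!/k. Then xy^t z has p + (p!/k)·k = p + p! copies of 0. Now the 0-count is p+p! and (1-count)-3 = (p+p!+3)-3 = p+p!, so i+3 ≠ j fails. So xy^t z = 0^{p+p!} 1^{p+p!+3} ∉ L.
This contradicts the pumping lemma, so L is not regular.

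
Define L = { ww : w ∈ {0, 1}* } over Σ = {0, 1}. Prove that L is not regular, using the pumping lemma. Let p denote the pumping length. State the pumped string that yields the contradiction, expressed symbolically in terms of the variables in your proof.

Assume L is regular; let p be its pumping constant.
Take w = 0^p 1^p 0^p 1^p = uu where u = 0^p1^p; then w ∈ L and |w| = 4p ≥ p.
The pumping lemma gives a decomposition w = xyz where |xy| ≤ p and y is nonempty.
Because |xy| ≤ p and w begins with p copies of 0, we have y = 0^k with 1 ≤ k ≤ p.
Pump with i = 2: xy^2z = 0^{p+k} 1^p 0^p 1^p, of length 4p+k. Suppose this equals vv. The string starts with 0 and ends with 1, so v does too; thus the boundary between the two copies of v is a 1→0 transition. There is exactly one such transition, at position 2p+k, so |v| = 2p+k and |vv| = 4p+2k ≠ 4p+k since k ≥ 1. So xy^2z ∉ L.
Contradiction. Therefore L is not regular.

0^{p+k} 1^p 0^p 1^p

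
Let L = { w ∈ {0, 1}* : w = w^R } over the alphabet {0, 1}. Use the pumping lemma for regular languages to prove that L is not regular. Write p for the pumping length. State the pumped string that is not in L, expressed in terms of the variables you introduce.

Suppose for contradiction that L is regular, and let p be the pumping length.
Take w = 0^p 1 0^p, a palindrome of length 2p+1 ≥ p.
By the pumping lemma, w = xyz with |xy| ≤ p and |y| ≥ 1.
Since the first p symbols of w are all 0's and |xy| ≤ p, y lies entirely in the leading 0-block: y = 0^k for some k with 1 ≤ k ≤ p.
Pump with i = 2: xy^2z = 0^{p+k} 1 0^p. Its reverse is 0^p 1 0^{p+k}, which differs from xy^2z since k ≥ 1. So xy^2z is not a palindrome and xy^2z ∉ L.
This is a contradiction; hence L is not regular.

0^{p+k} 1 0^p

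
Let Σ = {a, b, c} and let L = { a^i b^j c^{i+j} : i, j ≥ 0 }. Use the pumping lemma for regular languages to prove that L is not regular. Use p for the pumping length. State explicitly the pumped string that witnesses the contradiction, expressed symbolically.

Assume L is regular. Let p be the pumping length given by the pumping lemma.
Take w = a^p b^p c^{2p} ∈ L (with i=j=p, i+j=2p), |w| = 4p ≥ p.
The pumping lemma gives a decomposition w = xyz where |xy| ≤ p and |y| ≥ 1.
Because |xy| ≤ p and w begins with p copies of a, we have y = a^k with 1 ≤ k ≤ p.
Consider xy^2z = a^{p+k} b^p c^{2p}. Now the a- and b-counts sum to 2p+k, but the c-count is 2p ≠ 2p+k. So xy^2z ∉ L.
This contradicts the pumping lemma, so L is not regular.

a^{p+k} b^p c^{2p}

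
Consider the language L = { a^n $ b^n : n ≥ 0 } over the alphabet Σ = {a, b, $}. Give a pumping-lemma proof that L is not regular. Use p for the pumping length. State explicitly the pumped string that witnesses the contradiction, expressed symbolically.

Assume L is regular. Let p be the pumping length given by the pumping lemma.
Take w = a^p $ b^p ∈ L with |w| = 2p+1 ≥ p.
Write w = xyz as guaranteed by the lemma, with |xy| ≤ p and y is nonempty.
The first p characters of w are a's, so xy (and hence y) consists only of a's. Write y = a^k, 1 ≤ k ≤ p.
Pump with i = 2: xy^2z = a^{p+k} $ b^p, which would require p+k = p. But k ≥ 1, so xy^2z ∉ L.
This contradicts the pumping lemma, so L is not regular.

a^{p+k} $ b^p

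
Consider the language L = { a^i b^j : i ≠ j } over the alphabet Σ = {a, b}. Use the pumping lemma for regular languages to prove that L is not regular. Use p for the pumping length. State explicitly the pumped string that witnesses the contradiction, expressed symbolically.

Suppose for contradiction that L is regular, and let p be the pumping length.
Choose w = a^p b^{p+p!}. Since p ≠ p+p!, w ∈ L; and |w| ≥ p.
The pumping lemma gives a decomposition w = xyz where |xy| ≤ p and |y| ≥ 1.
Because |xy| ≤ p and w begins with p copies of a, we have y = a^k with 1 ≤ k ≤ p.
Since 1 ≤ k ≤ p, k divides p!; set t = 1 + p!/k. Then xy^t z has p + (p!/k)·k = p + p! copies of a. Now the a-count equals the b-count, so i ≠ j fails. So xy^t z = a^{p+p!} b^{p+p!} ∉ L.
This contradicts the pumping lemma, so L is not regular.

a^{p+p!} b^{p+p!}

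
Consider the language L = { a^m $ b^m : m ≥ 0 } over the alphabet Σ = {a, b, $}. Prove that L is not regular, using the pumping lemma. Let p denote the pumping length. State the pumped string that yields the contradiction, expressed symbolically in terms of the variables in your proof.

a^{p+k} $ b^p

Toward a contradiction, assume L is regular with pumping length p.
Take w = a^p $ b^p ∈ L with |w| = 2p+1 ≥ p.
Write w = xyz as guaranteed by the lemma, with |xy| ≤ p and y is nonempty.
The first p characters of w are a's, so xy (and hence y) consists only of a's. Write y = a^k, 1 ≤ k ≤ p.
Pump with i = 2: xy^2z = a^{p+k} $ b^p, which would require p+k = p. But k ≥ 1, so xy^2z ∉ L.
Contradiction. Therefore L is not regular.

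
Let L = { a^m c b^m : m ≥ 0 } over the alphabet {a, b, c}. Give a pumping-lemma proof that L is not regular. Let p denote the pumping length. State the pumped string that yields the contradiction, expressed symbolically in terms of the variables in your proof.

a^{p+k} c b^p

Assume L is regular; let p be its pumping constant.
Take w = a^p c b^p ∈ L with |w| = 2p+1 ≥ p.
Write w = xyz as guaranteed by the lemma, with |xy| ≤ p and |y| ≥ 1.
Because |xy| ≤ p and w begins with p copies of a, we have y = a^k with 1 ≤ k ≤ p.
Pump with i = 2: xy^2z = a^{p+k} c b^p, which would require p+k = p. But k ≥ 1, so xy^2z ∉ L.
This is a contradiction; hence L is not regular.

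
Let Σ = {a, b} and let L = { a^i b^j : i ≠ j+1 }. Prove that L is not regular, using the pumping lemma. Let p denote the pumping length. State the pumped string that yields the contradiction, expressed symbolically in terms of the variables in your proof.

a^{p+p!} b^{p+p!-1}

Suppose for contradiction that L is regular, and let p be the pumping length.
Choose w = a^p b^{p+p!-1}. Since p ≠ (p+p!-1)+1 = p+p!, w ∈ L; and |w| ≥ p.
The pumping lemma gives a decomposition w = xyz where |xy| ≤ p and |y| > 0.
The first p characters of w are a's, so xy (and hence y) consists only of a's. Write y = a^k, 1 ≤ k ≤ p.
Since 1 ≤ k ≤ p, k divides p!; set t = 1 + p!/k. Then xy^t z has p + (p!/k)·k = p + p! copies of a. Now the a-count is p+p! and (b-count)+1 = (p+p!-1)+1 = p+p!, so i ≠ j+1 fails. So xy^t z = a^{p+p!} b^{p+p!-1} ∉ L.
Contradiction. Therefore L is not regular.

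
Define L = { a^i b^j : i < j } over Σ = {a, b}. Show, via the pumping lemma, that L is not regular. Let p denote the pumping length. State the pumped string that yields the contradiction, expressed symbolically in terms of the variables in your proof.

a^{p+k} b^{p+1}

Suppose for contradiction that L is regular, and let p be the pumping length.
Choose w = a^p b^{p+1} ∈ L, with |w| = 2p+1 ≥ p.
The pumping lemma gives a decomposition w = xyz where |xy| ≤ p and |y| ≥ 1.
The first p characters of w are a's, so xy (and hence y) consists only of a's. Write y = a^k, 1 ≤ k ≤ p.
Consider xy^2z = a^{p+k} b^{p+1}. Since k ≥ 1, the a-count p+k is at least p+1, so i < j fails; thus xy^2z ∉ L.
Contradiction. Therefore L is not regular.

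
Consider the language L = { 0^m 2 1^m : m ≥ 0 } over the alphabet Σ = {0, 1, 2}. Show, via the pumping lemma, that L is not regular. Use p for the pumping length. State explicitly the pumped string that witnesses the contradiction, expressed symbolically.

Suppose for contradiction that L is regular, and let p be the pumping length.
Take w = 0^p 2 1^p ∈ L with |w| = 2p+1 ≥ p.
By the pumping lemma, w = xyz with |xy| ≤ p and |y| > 0.
Because |xy| ≤ p and w begins with p copies of 0, we have y = 0^k with 1 ≤ k ≤ p.
Pump with i = 2: xy^2z = 0^{p+k} 2 1^p, which would require p+k = p. But k ≥ 1, so xy^2z ∉ L.
This contradicts the pumping lemma, so L is not regular.

0^{p+k} 2 1^p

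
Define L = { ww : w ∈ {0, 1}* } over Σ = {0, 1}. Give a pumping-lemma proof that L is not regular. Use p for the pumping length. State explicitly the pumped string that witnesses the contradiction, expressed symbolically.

0^{p+k} 1^p 0^p 1^p

Toward a contradiction, assume L is regular with pumping length p.
Take w = 0^p 1^p 0^p 1^p = uu where u = 0^p1^p; then w ∈ L and |w| = 4p ≥ p.
By the pumping lemma, w = xyz with |xy| ≤ p and y is nonempty.
Because |xy| ≤ p and w begins with p copies of 0, we have y = 0^k with 1 ≤ k ≤ p.
Pump with i = 2: xy^2z = 0^{p+k} 1^p 0^p 1^p, of length 4p+k. Suppose this equals vv. The string starts with 0 and ends with 1, so v does too; thus the boundary between the two copies of v is a 1→0 transition. There is exactly one such transition, at position 2p+k, so |v| = 2p+k and |vv| = 4p+2k ≠ 4p+k since k ≥ 1. So xy^2z ∉ L.
Contradiction. Therefore L is not regular.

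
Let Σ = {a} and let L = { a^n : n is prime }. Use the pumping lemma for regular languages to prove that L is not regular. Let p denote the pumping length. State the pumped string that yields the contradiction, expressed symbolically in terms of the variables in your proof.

Assume L is regular. Let p be the pumping length given by the pumping lemma.
Let q be a prime with q ≥ p+2 (infinitely many primes exist), and take w = a^q ∈ L with |w| = q ≥ p.
Write w = xyz as guaranteed by the lemma, with |xy| ≤ p and |y| > 0.
Then y = a^k for some k with 1 ≤ k ≤ p.
Since 1 ≤ k ≤ p, |xz| = q-k. Pump with i = q+1: |xy^{q+1}z| = (q-k)+(q+1)k = q+qk = q(1+k), which is composite (both factors ≥ 2). So xy^{q+1}z = a^{q(1+k)} ∉ L.
Contradiction. Therefore L is not regular.

a^{q(1+k)}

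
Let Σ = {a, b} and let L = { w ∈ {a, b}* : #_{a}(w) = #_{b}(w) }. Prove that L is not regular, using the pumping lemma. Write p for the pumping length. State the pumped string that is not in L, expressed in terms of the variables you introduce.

a^{p+k} b^p

Suppose for contradiction that L is regular, and let p be the pumping length.
Choose w = a^p b^p ∈ L with |w| = 2p ≥ p.
By the pumping lemma, w = xyz with |xy| ≤ p and |y| > 0.
Since the first p symbols of w are all a's and |xy| ≤ p, y lies entirely in the leading a-block: y = a^k for some k with 1 ≤ k ≤ p.
Pump with i = 2: xy^2z = a^{p+k} b^p has p+k occurrences of a but only p of b. Since k ≥ 1 the counts differ, so xy^2z ∉ L.
This contradicts the pumping lemma, so L is not regular.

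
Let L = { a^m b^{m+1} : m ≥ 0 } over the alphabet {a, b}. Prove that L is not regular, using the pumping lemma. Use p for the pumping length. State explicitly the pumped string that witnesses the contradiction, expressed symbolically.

a^{p+k} b^{p+1}

Assume L is regular; let p be its pumping constant.
Take w = a^p b^{p+1}. Then w ∈ L and |w| = 2p+1 ≥ p.
By the pumping lemma, w = xyz with |xy| ≤ p and |y| ≥ 1.
Because |xy| ≤ p and w begins with p copies of a, we have y = a^k with 1 ≤ k ≤ p.
Pump with i = 2: xy^2z = a^{p+k} b^{p+1}. For this to lie in L we would need p+1 = (p+k)+1, which forces k = 0. But k ≥ 1, so xy^2z ∉ L.
Contradiction. Therefore L is not regular.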